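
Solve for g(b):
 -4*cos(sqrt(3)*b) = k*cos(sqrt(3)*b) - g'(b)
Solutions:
 g(b) = C1 + sqrt(3)*k*sin(sqrt(3)*b)/3 + 4*sqrt(3)*sin(sqrt(3)*b)/3


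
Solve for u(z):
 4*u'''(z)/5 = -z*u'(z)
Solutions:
 u(z) = C1 + Integral(C2*airyai(-10^(1/3)*z/2) + C3*airybi(-10^(1/3)*z/2), z)


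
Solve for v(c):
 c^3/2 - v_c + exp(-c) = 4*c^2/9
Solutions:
 v(c) = C1 + c^4/8 - 4*c^3/27 - exp(-c)


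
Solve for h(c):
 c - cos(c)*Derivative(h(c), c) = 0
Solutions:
 h(c) = C1 + Integral(c/cos(c), c)


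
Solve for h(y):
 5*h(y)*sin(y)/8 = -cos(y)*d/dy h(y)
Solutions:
 h(y) = C1*cos(y)^(5/8)


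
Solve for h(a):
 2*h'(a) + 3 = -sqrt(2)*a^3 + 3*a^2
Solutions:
 h(a) = C1 - sqrt(2)*a^4/8 + a^3/2 - 3*a/2


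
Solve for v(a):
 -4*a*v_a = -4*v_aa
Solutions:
 v(a) = C1 + C2*erfi(sqrt(2)*a/2)


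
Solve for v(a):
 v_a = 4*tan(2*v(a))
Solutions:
 v(a) = -asin(C1*exp(8*a))/2 + pi/2
 v(a) = asin(C1*exp(8*a))/2


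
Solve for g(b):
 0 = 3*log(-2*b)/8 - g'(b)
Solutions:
 g(b) = C1 + 3*b*log(-b)/8 + 3*b*(-1 + log(2))/8


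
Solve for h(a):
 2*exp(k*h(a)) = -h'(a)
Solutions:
 h(a) = Piecewise((log(1/(C1*k + 2*a*k))/k, Ne(k, 0)), (nan, True))
 h(a) = Piecewise((C1 - 2*a, Eq(k, 0)), (nan, True))


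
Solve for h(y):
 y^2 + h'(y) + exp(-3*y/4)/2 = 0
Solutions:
 h(y) = C1 - y^3/3 + 2*exp(-3*y/4)/3


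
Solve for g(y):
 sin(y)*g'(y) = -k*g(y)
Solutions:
 g(y) = C1*exp(k*(-log(cos(y) - 1) + log(cos(y) + 1))/2)


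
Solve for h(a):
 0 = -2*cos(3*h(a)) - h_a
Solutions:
 h(a) = -asin((C1 + exp(12*a))/(C1 - exp(12*a)))/3 + pi/3
 h(a) = asin((C1 + exp(12*a))/(C1 - exp(12*a)))/3


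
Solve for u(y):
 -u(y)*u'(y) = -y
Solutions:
 u(y) = -sqrt(C1 + y^2)
 u(y) = sqrt(C1 + y^2)


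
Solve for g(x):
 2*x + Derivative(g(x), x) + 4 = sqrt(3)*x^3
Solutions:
 g(x) = C1 + sqrt(3)*x^4/4 - x^2 - 4*x


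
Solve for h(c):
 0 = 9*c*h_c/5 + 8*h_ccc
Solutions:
 h(c) = C1 + Integral(C2*airyai(-15^(2/3)*c/10) + C3*airybi(-15^(2/3)*c/10), c)


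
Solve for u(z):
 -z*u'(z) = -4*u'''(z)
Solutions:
 u(z) = C1 + Integral(C2*airyai(2^(1/3)*z/2) + C3*airybi(2^(1/3)*z/2), z)


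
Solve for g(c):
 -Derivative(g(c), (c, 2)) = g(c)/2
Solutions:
 g(c) = C1*sin(sqrt(2)*c/2) + C2*cos(sqrt(2)*c/2)


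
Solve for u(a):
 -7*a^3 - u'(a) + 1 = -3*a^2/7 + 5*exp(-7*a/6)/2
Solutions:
 u(a) = C1 - 7*a^4/4 + a^3/7 + a + 15*exp(-7*a/6)/7


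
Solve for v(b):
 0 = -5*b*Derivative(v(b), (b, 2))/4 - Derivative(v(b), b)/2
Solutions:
 v(b) = C1 + C2*b^(3/5)


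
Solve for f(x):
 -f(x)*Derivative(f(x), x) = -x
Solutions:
 f(x) = -sqrt(C1 + x^2)
 f(x) = sqrt(C1 + x^2)


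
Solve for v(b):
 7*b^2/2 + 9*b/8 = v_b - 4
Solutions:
 v(b) = C1 + 7*b^3/6 + 9*b^2/16 + 4*b


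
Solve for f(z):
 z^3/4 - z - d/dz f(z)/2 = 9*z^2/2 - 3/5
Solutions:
 f(z) = C1 + z^4/8 - 3*z^3 - z^2 + 6*z/5


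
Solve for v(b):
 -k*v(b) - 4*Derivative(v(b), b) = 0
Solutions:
 v(b) = C1*exp(-b*k/4)


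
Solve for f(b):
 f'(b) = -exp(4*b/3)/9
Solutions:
 f(b) = C1 - exp(4*b/3)/12


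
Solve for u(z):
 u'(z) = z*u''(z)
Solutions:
 u(z) = C1 + C2*z^2


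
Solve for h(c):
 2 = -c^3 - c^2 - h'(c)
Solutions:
 h(c) = C1 - c^4/4 - c^3/3 - 2*c


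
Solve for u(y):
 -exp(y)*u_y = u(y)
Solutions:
 u(y) = C1*exp(exp(-y))


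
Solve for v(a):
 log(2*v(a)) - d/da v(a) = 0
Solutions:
 -Integral(1/(log(_y) + log(2)), (_y, v(a))) = C1 - a


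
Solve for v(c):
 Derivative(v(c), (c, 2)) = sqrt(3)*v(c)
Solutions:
 v(c) = C1*exp(-3^(1/4)*c) + C2*exp(3^(1/4)*c)


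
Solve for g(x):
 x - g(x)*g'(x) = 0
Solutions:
 g(x) = -sqrt(C1 + x^2)
 g(x) = sqrt(C1 + x^2)


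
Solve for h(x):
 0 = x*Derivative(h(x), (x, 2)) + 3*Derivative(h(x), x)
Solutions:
 h(x) = C1 + C2/x^2


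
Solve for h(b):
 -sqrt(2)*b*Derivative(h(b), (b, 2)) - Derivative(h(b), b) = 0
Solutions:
 h(b) = C1 + C2*b^(1 - sqrt(2)/2)


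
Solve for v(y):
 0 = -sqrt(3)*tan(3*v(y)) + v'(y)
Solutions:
 v(y) = -asin(C1*exp(3*sqrt(3)*y))/3 + pi/3
 v(y) = asin(C1*exp(3*sqrt(3)*y))/3


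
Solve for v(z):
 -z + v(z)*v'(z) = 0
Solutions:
 v(z) = -sqrt(C1 + z^2)
 v(z) = sqrt(C1 + z^2)


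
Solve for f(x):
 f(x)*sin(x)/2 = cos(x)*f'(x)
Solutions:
 f(x) = C1/sqrt(cos(x))


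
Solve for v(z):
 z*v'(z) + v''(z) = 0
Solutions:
 v(z) = C1 + C2*erf(sqrt(2)*z/2)


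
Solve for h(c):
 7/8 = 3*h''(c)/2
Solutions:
 h(c) = C1 + C2*c + 7*c^2/24


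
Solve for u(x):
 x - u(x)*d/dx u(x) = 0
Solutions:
 u(x) = -sqrt(C1 + x^2)
 u(x) = sqrt(C1 + x^2)


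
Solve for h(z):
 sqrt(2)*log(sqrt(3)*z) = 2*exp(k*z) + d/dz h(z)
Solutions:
 h(z) = C1 + sqrt(2)*z*log(z) + sqrt(2)*z*(-1 + log(3)/2) + Piecewise((-2*exp(k*z)/k, Ne(k, 0)), (-2*z, True))


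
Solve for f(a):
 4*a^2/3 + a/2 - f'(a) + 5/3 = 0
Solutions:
 f(a) = C1 + 4*a^3/9 + a^2/4 + 5*a/3


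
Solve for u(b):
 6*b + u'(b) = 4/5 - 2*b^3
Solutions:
 u(b) = C1 - b^4/2 - 3*b^2 + 4*b/5


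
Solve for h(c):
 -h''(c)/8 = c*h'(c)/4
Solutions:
 h(c) = C1 + C2*erf(c)


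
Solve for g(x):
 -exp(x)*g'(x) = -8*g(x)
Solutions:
 g(x) = C1*exp(-8*exp(-x))


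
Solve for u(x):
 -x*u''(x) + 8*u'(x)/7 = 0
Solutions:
 u(x) = C1 + C2*x^(15/7)


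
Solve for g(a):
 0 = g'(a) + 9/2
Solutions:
 g(a) = C1 - 9*a/2


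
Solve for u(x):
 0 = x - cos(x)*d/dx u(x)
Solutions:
 u(x) = C1 + Integral(x/cos(x), x)


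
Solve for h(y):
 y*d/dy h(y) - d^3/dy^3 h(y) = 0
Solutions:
 h(y) = C1 + Integral(C2*airyai(y) + C3*airybi(y), y)


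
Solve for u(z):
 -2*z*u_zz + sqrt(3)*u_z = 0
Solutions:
 u(z) = C1 + C2*z^(sqrt(3)/2 + 1)


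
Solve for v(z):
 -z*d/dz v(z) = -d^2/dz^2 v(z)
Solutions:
 v(z) = C1 + C2*erfi(sqrt(2)*z/2)


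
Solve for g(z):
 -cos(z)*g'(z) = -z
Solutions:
 g(z) = C1 + Integral(z/cos(z), z)


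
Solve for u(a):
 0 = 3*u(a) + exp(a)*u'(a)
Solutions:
 u(a) = C1*exp(3*exp(-a))


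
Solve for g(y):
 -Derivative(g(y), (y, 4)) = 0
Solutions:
 g(y) = C1 + C2*y + C3*y^2 + C4*y^3


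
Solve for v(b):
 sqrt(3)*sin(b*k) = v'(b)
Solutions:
 v(b) = C1 - sqrt(3)*cos(b*k)/k


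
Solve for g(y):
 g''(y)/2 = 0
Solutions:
 g(y) = C1 + C2*y


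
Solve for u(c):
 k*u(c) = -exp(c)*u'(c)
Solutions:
 u(c) = C1*exp(k*exp(-c))


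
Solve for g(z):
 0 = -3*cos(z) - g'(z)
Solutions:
 g(z) = C1 - 3*sin(z)


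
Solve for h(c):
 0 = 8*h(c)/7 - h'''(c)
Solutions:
 h(c) = C3*exp(2*7^(2/3)*c/7) + (C1*sin(sqrt(3)*7^(2/3)*c/7) + C2*cos(sqrt(3)*7^(2/3)*c/7))*exp(-7^(2/3)*c/7)


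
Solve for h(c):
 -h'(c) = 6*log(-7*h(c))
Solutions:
 Integral(1/(log(-_y) + log(7)), (_y, h(c)))/6 = C1 - c


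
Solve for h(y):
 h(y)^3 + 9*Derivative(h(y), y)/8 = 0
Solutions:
 h(y) = -3*sqrt(2)*sqrt(-1/(C1 - 8*y))/2
 h(y) = 3*sqrt(2)*sqrt(-1/(C1 - 8*y))/2


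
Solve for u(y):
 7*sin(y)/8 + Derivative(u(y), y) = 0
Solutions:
 u(y) = C1 + 7*cos(y)/8


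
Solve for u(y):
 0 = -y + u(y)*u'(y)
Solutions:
 u(y) = -sqrt(C1 + y^2)
 u(y) = sqrt(C1 + y^2)


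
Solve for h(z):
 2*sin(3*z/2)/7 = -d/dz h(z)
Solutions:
 h(z) = C1 + 4*cos(3*z/2)/21


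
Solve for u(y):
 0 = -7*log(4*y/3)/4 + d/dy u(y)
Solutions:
 u(y) = C1 + 7*y*log(y)/4 - 7*y*log(3)/4 - 7*y/4 + 7*y*log(2)/2


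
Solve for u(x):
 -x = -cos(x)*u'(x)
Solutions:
 u(x) = C1 + Integral(x/cos(x), x)


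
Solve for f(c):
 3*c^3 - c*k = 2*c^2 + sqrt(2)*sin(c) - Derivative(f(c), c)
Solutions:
 f(c) = C1 - 3*c^4/4 + 2*c^3/3 + c^2*k/2 - sqrt(2)*cos(c)


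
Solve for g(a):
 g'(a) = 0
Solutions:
 g(a) = C1


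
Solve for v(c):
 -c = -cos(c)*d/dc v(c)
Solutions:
 v(c) = C1 + Integral(c/cos(c), c)


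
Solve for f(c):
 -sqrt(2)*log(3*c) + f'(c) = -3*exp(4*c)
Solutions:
 f(c) = C1 + sqrt(2)*c*log(c) + sqrt(2)*c*(-1 + log(3)) - 3*exp(4*c)/4


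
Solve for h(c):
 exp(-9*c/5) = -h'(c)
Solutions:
 h(c) = C1 + 5*exp(-9*c/5)/9


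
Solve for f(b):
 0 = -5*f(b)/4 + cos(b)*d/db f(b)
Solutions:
 f(b) = C1*(sin(b) + 1)^(5/8)/(sin(b) - 1)^(5/8)


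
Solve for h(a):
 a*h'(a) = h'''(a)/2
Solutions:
 h(a) = C1 + Integral(C2*airyai(2^(1/3)*a) + C3*airybi(2^(1/3)*a), a)


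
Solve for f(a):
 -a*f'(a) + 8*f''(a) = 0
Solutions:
 f(a) = C1 + C2*erfi(a/4)


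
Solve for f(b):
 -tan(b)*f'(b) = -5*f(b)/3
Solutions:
 f(b) = C1*sin(b)^(5/3)


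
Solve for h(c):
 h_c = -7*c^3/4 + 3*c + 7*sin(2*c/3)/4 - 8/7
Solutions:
 h(c) = C1 - 7*c^4/16 + 3*c^2/2 - 8*c/7 - 21*cos(2*c/3)/8


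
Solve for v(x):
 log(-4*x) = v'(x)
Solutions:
 v(x) = C1 + x*log(-x) + x*(-1 + 2*log(2))


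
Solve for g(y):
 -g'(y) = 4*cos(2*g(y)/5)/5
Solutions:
 4*y/5 - 5*log(sin(2*g(y)/5) - 1)/4 + 5*log(sin(2*g(y)/5) + 1)/4 = C1


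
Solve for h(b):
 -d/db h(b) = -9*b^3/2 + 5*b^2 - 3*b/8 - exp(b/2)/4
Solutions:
 h(b) = C1 + 9*b^4/8 - 5*b^3/3 + 3*b^2/16 + exp(b/2)/2


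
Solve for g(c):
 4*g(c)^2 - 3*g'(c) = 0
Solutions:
 g(c) = -3/(C1 + 4*c)


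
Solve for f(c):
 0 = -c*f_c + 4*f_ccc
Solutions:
 f(c) = C1 + Integral(C2*airyai(2^(1/3)*c/2) + C3*airybi(2^(1/3)*c/2), c)


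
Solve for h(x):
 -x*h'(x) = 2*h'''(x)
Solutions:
 h(x) = C1 + Integral(C2*airyai(-2^(2/3)*x/2) + C3*airybi(-2^(2/3)*x/2), x)


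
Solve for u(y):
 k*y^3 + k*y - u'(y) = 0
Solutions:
 u(y) = C1 + k*y^4/4 + k*y^2/2


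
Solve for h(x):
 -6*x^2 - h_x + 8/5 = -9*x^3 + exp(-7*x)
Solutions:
 h(x) = C1 + 9*x^4/4 - 2*x^3 + 8*x/5 + exp(-7*x)/7


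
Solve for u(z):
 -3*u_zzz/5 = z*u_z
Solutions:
 u(z) = C1 + Integral(C2*airyai(-3^(2/3)*5^(1/3)*z/3) + C3*airybi(-3^(2/3)*5^(1/3)*z/3), z)


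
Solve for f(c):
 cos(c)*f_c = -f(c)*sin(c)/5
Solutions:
 f(c) = C1*cos(c)^(1/5)


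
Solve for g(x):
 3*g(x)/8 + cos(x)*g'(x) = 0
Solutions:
 g(x) = C1*(sin(x) - 1)^(3/16)/(sin(x) + 1)^(3/16)


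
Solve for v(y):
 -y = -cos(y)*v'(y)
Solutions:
 v(y) = C1 + Integral(y/cos(y), y)


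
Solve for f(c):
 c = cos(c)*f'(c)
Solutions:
 f(c) = C1 + Integral(c/cos(c), c)


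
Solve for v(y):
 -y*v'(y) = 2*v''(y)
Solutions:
 v(y) = C1 + C2*erf(y/2)


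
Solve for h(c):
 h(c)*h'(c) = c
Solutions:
 h(c) = -sqrt(C1 + c^2)
 h(c) = sqrt(C1 + c^2)


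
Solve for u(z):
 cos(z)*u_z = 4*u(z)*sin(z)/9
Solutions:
 u(z) = C1/cos(z)^(4/9)


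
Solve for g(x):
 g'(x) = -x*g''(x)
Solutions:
 g(x) = C1 + C2*log(x)


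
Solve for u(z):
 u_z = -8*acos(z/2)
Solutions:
 u(z) = C1 - 8*z*acos(z/2) + 8*sqrt(4 - z^2)


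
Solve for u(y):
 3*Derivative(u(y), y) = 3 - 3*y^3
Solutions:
 u(y) = C1 - y^4/4 + y


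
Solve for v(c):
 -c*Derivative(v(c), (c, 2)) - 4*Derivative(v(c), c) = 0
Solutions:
 v(c) = C1 + C2/c^3


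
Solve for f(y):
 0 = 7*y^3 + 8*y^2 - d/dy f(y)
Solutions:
 f(y) = C1 + 7*y^4/4 + 8*y^3/3


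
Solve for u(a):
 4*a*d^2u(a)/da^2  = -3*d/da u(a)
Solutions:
 u(a) = C1 + C2*a^(1/4)


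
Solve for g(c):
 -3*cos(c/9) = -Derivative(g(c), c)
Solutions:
 g(c) = C1 + 27*sin(c/9)


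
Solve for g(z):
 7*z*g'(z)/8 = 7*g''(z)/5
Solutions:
 g(z) = C1 + C2*erfi(sqrt(5)*z/4)


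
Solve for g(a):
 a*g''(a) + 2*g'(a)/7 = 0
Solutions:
 g(a) = C1 + C2*a^(5/7)


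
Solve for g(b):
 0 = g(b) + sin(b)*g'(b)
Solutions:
 g(b) = C1*sqrt(cos(b) + 1)/sqrt(cos(b) - 1)


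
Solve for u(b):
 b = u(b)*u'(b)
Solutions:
 u(b) = -sqrt(C1 + b^2)
 u(b) = sqrt(C1 + b^2)


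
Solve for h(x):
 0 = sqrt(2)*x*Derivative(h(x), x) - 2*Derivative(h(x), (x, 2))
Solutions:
 h(x) = C1 + C2*erfi(2^(1/4)*x/2)


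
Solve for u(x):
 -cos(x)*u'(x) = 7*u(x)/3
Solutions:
 u(x) = C1*(sin(x) - 1)^(7/6)/(sin(x) + 1)^(7/6)


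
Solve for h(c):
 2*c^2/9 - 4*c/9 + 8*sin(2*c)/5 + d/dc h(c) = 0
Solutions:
 h(c) = C1 - 2*c^3/27 + 2*c^2/9 + 4*cos(2*c)/5


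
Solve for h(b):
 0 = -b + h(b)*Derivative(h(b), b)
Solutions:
 h(b) = -sqrt(C1 + b^2)
 h(b) = sqrt(C1 + b^2)


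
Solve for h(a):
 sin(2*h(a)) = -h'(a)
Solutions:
 h(a) = pi - acos((-C1 - exp(4*a))/(C1 - exp(4*a)))/2
 h(a) = acos((-C1 - exp(4*a))/(C1 - exp(4*a)))/2


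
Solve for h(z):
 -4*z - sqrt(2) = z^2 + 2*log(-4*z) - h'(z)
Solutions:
 h(z) = C1 + z^3/3 + 2*z^2 + 2*z*log(-z) + z*(-2 + sqrt(2) + 4*log(2))


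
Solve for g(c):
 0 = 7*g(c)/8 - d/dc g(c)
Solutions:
 g(c) = C1*exp(7*c/8)


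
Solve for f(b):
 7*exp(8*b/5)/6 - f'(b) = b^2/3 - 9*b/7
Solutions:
 f(b) = C1 - b^3/9 + 9*b^2/14 + 35*exp(8*b/5)/48


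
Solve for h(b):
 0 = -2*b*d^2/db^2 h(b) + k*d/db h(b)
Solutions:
 h(b) = C1 + b^(re(k)/2 + 1)*(C2*sin(log(b)*Abs(im(k))/2) + C3*cos(log(b)*im(k)/2))


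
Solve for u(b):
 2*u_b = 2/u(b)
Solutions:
 u(b) = -sqrt(C1 + 2*b)
 u(b) = sqrt(C1 + 2*b)


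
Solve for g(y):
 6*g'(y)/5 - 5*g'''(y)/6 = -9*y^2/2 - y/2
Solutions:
 g(y) = C1 + C2*exp(-6*y/5) + C3*exp(6*y/5) - 5*y^3/4 - 5*y^2/24 - 125*y/24


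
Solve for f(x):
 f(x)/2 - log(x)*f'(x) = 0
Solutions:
 f(x) = C1*exp(li(x)/2)


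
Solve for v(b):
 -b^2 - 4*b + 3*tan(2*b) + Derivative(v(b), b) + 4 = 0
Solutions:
 v(b) = C1 + b^3/3 + 2*b^2 - 4*b + 3*log(cos(2*b))/2


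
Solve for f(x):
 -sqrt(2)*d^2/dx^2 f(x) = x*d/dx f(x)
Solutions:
 f(x) = C1 + C2*erf(2^(1/4)*x/2)


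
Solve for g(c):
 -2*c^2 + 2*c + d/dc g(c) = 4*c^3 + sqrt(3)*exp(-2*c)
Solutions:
 g(c) = C1 + c^4 + 2*c^3/3 - c^2 - sqrt(3)*exp(-2*c)/2


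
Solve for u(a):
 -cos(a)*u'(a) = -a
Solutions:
 u(a) = C1 + Integral(a/cos(a), a)


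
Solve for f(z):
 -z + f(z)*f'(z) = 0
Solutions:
 f(z) = -sqrt(C1 + z^2)
 f(z) = sqrt(C1 + z^2)


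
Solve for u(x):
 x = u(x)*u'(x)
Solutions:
 u(x) = -sqrt(C1 + x^2)
 u(x) = sqrt(C1 + x^2)


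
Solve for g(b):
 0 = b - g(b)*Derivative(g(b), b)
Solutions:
 g(b) = -sqrt(C1 + b^2)
 g(b) = sqrt(C1 + b^2)


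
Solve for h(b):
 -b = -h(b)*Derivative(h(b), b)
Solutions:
 h(b) = -sqrt(C1 + b^2)
 h(b) = sqrt(C1 + b^2)


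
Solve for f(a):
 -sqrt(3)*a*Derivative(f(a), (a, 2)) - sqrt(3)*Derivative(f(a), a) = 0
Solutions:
 f(a) = C1 + C2*log(a)


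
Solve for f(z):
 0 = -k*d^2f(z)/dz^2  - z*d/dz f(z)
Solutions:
 f(z) = C1 + C2*sqrt(k)*erf(sqrt(2)*z*sqrt(1/k)/2)


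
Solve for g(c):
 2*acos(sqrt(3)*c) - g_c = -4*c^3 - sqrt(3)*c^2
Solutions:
 g(c) = C1 + c^4 + sqrt(3)*c^3/3 + 2*c*acos(sqrt(3)*c) - 2*sqrt(3)*sqrt(1 - 3*c^2)/3


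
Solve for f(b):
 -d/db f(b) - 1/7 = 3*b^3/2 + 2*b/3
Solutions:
 f(b) = C1 - 3*b^4/8 - b^2/3 - b/7


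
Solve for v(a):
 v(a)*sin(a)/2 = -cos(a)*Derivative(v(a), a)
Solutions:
 v(a) = C1*sqrt(cos(a))


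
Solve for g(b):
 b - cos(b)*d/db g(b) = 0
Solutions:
 g(b) = C1 + Integral(b/cos(b), b)


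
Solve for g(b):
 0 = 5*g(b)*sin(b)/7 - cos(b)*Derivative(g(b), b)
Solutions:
 g(b) = C1/cos(b)^(5/7)


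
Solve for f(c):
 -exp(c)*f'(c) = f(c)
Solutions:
 f(c) = C1*exp(exp(-c))


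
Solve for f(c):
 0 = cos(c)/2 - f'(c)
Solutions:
 f(c) = C1 + sin(c)/2


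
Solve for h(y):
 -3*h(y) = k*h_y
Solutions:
 h(y) = C1*exp(-3*y/k)


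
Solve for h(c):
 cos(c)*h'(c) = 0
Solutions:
 h(c) = C1


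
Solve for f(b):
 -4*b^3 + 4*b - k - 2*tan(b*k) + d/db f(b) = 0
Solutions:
 f(b) = C1 + b^4 - 2*b^2 + b*k + 2*Piecewise((-log(cos(b*k))/k, Ne(k, 0)), (0, True))


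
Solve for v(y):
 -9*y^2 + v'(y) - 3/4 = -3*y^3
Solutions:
 v(y) = C1 - 3*y^4/4 + 3*y^3 + 3*y/4


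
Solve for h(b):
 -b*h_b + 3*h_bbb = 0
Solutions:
 h(b) = C1 + Integral(C2*airyai(3^(2/3)*b/3) + C3*airybi(3^(2/3)*b/3), b)


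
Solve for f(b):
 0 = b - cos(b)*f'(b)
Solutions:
 f(b) = C1 + Integral(b/cos(b), b)


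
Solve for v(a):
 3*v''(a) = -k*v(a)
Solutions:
 v(a) = C1*exp(-sqrt(3)*a*sqrt(-k)/3) + C2*exp(sqrt(3)*a*sqrt(-k)/3)


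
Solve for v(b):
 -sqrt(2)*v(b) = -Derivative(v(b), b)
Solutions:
 v(b) = C1*exp(sqrt(2)*b)


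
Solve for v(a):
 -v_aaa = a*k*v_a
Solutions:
 v(a) = C1 + Integral(C2*airyai(a*(-k)^(1/3)) + C3*airybi(a*(-k)^(1/3)), a)


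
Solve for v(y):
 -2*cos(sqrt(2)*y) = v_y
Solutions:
 v(y) = C1 - sqrt(2)*sin(sqrt(2)*y)


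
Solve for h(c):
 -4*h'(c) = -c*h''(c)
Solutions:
 h(c) = C1 + C2*c^5


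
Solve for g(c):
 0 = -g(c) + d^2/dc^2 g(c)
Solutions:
 g(c) = C1*exp(-c) + C2*exp(c)


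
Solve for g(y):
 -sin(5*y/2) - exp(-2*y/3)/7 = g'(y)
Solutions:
 g(y) = C1 + 2*cos(5*y/2)/5 + 3*exp(-2*y/3)/14


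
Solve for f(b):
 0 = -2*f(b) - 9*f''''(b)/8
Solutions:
 f(b) = (C1*sin(sqrt(6)*b/3) + C2*cos(sqrt(6)*b/3))*exp(-sqrt(6)*b/3) + (C3*sin(sqrt(6)*b/3) + C4*cos(sqrt(6)*b/3))*exp(sqrt(6)*b/3)


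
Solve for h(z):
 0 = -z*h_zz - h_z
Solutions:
 h(z) = C1 + C2*log(z)


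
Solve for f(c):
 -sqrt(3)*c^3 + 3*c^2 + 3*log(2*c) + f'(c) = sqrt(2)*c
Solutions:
 f(c) = C1 + sqrt(3)*c^4/4 - c^3 + sqrt(2)*c^2/2 - 3*c*log(c) - c*log(8) + 3*c


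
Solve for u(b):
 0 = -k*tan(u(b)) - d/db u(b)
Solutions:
 u(b) = pi - asin(C1*exp(-b*k))
 u(b) = asin(C1*exp(-b*k))


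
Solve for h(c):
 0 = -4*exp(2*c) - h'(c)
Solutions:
 h(c) = C1 - 2*exp(2*c)


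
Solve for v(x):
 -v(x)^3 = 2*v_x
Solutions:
 v(x) = -sqrt(-1/(C1 - x))
 v(x) = sqrt(-1/(C1 - x))


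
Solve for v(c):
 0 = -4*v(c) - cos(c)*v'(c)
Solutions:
 v(c) = C1*(sin(c)^2 - 2*sin(c) + 1)/(sin(c)^2 + 2*sin(c) + 1)


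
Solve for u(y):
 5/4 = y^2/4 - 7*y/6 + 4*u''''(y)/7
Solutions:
 u(y) = C1 + C2*y + C3*y^2 + C4*y^3 - 7*y^6/5760 + 49*y^5/2880 + 35*y^4/384


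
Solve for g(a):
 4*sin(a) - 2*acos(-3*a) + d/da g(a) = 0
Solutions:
 g(a) = C1 + 2*a*acos(-3*a) + 2*sqrt(1 - 9*a^2)/3 + 4*cos(a)


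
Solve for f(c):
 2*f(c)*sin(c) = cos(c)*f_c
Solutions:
 f(c) = C1/cos(c)^2


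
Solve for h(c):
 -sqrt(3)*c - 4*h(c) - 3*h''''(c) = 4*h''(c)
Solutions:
 h(c) = -sqrt(3)*c/4 + (C1*sin(sqrt(2)*3^(3/4)*c*cos(atan(sqrt(2))/2)/3) + C2*cos(sqrt(2)*3^(3/4)*c*cos(atan(sqrt(2))/2)/3))*exp(-sqrt(2)*3^(3/4)*c*sin(atan(sqrt(2))/2)/3) + (C3*sin(sqrt(2)*3^(3/4)*c*cos(atan(sqrt(2))/2)/3) + C4*cos(sqrt(2)*3^(3/4)*c*cos(atan(sqrt(2))/2)/3))*exp(sqrt(2)*3^(3/4)*c*sin(atan(sqrt(2))/2)/3)


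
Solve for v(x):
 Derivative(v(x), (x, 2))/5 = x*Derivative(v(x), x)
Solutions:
 v(x) = C1 + C2*erfi(sqrt(10)*x/2)


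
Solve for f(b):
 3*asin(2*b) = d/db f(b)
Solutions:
 f(b) = C1 + 3*b*asin(2*b) + 3*sqrt(1 - 4*b^2)/2


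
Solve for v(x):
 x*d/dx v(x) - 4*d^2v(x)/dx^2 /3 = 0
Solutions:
 v(x) = C1 + C2*erfi(sqrt(6)*x/4)


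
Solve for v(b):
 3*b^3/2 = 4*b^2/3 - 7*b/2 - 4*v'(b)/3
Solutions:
 v(b) = C1 - 9*b^4/32 + b^3/3 - 21*b^2/16


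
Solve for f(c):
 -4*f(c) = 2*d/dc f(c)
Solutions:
 f(c) = C1*exp(-2*c)


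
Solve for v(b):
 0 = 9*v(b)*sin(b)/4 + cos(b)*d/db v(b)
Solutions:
 v(b) = C1*cos(b)^(9/4)


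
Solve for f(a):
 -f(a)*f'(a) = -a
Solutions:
 f(a) = -sqrt(C1 + a^2)
 f(a) = sqrt(C1 + a^2)


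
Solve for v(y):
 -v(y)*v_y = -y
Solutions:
 v(y) = -sqrt(C1 + y^2)
 v(y) = sqrt(C1 + y^2)


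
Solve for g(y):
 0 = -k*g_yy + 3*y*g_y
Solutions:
 g(y) = C1 + C2*erf(sqrt(6)*y*sqrt(-1/k)/2)/sqrt(-1/k)


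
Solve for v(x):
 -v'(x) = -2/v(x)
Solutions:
 v(x) = -sqrt(C1 + 4*x)
 v(x) = sqrt(C1 + 4*x)


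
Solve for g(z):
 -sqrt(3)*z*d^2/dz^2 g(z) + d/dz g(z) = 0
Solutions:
 g(z) = C1 + C2*z^(sqrt(3)/3 + 1)


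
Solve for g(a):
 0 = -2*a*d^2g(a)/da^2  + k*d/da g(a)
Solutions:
 g(a) = C1 + a^(re(k)/2 + 1)*(C2*sin(log(a)*Abs(im(k))/2) + C3*cos(log(a)*im(k)/2))


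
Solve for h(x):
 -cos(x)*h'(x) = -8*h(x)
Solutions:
 h(x) = C1*(sin(x)^4 + 4*sin(x)^3 + 6*sin(x)^2 + 4*sin(x) + 1)/(sin(x)^4 - 4*sin(x)^3 + 6*sin(x)^2 - 4*sin(x) + 1)


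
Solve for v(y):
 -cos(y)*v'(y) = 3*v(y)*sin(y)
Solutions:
 v(y) = C1*cos(y)^3


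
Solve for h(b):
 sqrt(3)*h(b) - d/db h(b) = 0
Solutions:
 h(b) = C1*exp(sqrt(3)*b)


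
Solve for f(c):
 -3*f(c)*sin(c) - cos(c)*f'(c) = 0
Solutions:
 f(c) = C1*cos(c)^3


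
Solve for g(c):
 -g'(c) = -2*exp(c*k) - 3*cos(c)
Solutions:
 g(c) = C1 + 3*sin(c) + 2*exp(c*k)/k


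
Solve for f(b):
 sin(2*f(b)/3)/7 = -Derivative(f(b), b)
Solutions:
 b/7 + 3*log(cos(2*f(b)/3) - 1)/4 - 3*log(cos(2*f(b)/3) + 1)/4 = C1


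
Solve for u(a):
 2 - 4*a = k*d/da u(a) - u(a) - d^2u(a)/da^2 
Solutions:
 u(a) = C1*exp(a*(k - sqrt(k^2 - 4))/2) + C2*exp(a*(k + sqrt(k^2 - 4))/2) + 4*a + 4*k - 2


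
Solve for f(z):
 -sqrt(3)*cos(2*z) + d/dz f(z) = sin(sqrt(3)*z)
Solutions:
 f(z) = C1 + sqrt(3)*sin(2*z)/2 - sqrt(3)*cos(sqrt(3)*z)/3


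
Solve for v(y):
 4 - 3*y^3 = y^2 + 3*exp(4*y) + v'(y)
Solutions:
 v(y) = C1 - 3*y^4/4 - y^3/3 + 4*y - 3*exp(4*y)/4


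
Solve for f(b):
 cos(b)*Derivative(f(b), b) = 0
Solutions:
 f(b) = C1


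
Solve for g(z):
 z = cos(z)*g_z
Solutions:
 g(z) = C1 + Integral(z/cos(z), z)


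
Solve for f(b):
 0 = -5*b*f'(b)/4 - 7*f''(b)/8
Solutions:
 f(b) = C1 + C2*erf(sqrt(35)*b/7)


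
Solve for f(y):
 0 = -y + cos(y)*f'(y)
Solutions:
 f(y) = C1 + Integral(y/cos(y), y)


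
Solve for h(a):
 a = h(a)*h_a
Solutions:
 h(a) = -sqrt(C1 + a^2)
 h(a) = sqrt(C1 + a^2)


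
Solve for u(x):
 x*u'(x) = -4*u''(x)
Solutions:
 u(x) = C1 + C2*erf(sqrt(2)*x/4)


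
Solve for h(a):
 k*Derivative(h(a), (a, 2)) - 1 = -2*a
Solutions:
 h(a) = C1 + C2*a - a^3/(3*k) + a^2/(2*k)


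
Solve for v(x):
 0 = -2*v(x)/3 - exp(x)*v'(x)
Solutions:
 v(x) = C1*exp(2*exp(-x)/3)


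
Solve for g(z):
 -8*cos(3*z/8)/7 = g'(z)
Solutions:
 g(z) = C1 - 64*sin(3*z/8)/21


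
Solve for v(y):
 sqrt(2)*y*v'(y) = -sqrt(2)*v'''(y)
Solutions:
 v(y) = C1 + Integral(C2*airyai(-y) + C3*airybi(-y), y)


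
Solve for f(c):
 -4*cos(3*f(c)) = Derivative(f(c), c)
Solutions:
 f(c) = -asin((C1 + exp(24*c))/(C1 - exp(24*c)))/3 + pi/3
 f(c) = asin((C1 + exp(24*c))/(C1 - exp(24*c)))/3


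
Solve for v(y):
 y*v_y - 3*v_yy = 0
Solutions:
 v(y) = C1 + C2*erfi(sqrt(6)*y/6)


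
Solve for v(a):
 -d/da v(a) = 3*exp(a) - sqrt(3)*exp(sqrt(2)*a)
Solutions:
 v(a) = C1 - 3*exp(a) + sqrt(6)*exp(sqrt(2)*a)/2


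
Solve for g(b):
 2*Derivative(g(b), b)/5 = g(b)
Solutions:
 g(b) = C1*exp(5*b/2)


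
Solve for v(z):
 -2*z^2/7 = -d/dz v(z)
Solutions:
 v(z) = C1 + 2*z^3/21


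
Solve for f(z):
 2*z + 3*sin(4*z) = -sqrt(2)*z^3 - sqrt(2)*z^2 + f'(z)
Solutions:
 f(z) = C1 + sqrt(2)*z^4/4 + sqrt(2)*z^3/3 + z^2 - 3*cos(4*z)/4


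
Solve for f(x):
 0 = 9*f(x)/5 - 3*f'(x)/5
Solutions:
 f(x) = C1*exp(3*x)


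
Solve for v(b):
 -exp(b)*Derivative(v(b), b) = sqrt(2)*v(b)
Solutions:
 v(b) = C1*exp(sqrt(2)*exp(-b))


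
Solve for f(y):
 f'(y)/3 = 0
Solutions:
 f(y) = C1


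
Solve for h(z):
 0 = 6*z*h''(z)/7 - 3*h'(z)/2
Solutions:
 h(z) = C1 + C2*z^(11/4)


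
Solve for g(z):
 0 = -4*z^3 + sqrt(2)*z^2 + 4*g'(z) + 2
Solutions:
 g(z) = C1 + z^4/4 - sqrt(2)*z^3/12 - z/2


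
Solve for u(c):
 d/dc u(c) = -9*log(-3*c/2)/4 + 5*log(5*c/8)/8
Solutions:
 u(c) = C1 - 13*c*log(c)/8 + c*(-18*log(3) + 3*log(2) + 5*log(5) + 13 - 18*I*pi)/8


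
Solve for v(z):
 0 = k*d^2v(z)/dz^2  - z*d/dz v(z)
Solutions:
 v(z) = C1 + C2*erf(sqrt(2)*z*sqrt(-1/k)/2)/sqrt(-1/k)


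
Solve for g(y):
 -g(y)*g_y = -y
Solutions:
 g(y) = -sqrt(C1 + y^2)
 g(y) = sqrt(C1 + y^2)


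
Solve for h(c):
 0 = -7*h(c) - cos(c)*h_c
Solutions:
 h(c) = C1*sqrt(sin(c) - 1)*(sin(c)^3 - 3*sin(c)^2 + 3*sin(c) - 1)/(sqrt(sin(c) + 1)*(sin(c)^3 + 3*sin(c)^2 + 3*sin(c) + 1))


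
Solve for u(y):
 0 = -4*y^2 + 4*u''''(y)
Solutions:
 u(y) = C1 + C2*y + C3*y^2 + C4*y^3 + y^6/360


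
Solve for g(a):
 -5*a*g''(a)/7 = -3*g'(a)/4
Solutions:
 g(a) = C1 + C2*a^(41/20)


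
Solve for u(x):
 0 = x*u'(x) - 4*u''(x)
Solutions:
 u(x) = C1 + C2*erfi(sqrt(2)*x/4)


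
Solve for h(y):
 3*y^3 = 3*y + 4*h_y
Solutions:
 h(y) = C1 + 3*y^4/16 - 3*y^2/8


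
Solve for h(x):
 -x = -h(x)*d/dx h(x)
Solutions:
 h(x) = -sqrt(C1 + x^2)
 h(x) = sqrt(C1 + x^2)


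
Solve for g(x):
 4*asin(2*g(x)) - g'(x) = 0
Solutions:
 Integral(1/asin(2*_y), (_y, g(x))) = C1 + 4*x


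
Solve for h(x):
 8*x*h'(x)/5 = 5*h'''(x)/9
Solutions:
 h(x) = C1 + Integral(C2*airyai(2*3^(2/3)*5^(1/3)*x/5) + C3*airybi(2*3^(2/3)*5^(1/3)*x/5), x)


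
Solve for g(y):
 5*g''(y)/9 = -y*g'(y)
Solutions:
 g(y) = C1 + C2*erf(3*sqrt(10)*y/10)


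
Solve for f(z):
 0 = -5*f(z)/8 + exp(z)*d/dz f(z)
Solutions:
 f(z) = C1*exp(-5*exp(-z)/8)


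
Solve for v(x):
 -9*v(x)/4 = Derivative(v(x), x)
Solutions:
 v(x) = C1*exp(-9*x/4)


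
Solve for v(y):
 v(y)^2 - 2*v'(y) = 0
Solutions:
 v(y) = -2/(C1 + y)


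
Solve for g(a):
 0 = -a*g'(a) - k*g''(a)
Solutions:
 g(a) = C1 + C2*sqrt(k)*erf(sqrt(2)*a*sqrt(1/k)/2)


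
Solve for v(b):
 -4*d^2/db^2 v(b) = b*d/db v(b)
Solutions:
 v(b) = C1 + C2*erf(sqrt(2)*b/4)


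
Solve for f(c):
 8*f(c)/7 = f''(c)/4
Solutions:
 f(c) = C1*exp(-4*sqrt(14)*c/7) + C2*exp(4*sqrt(14)*c/7)


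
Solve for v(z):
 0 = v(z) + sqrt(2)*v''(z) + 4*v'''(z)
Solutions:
 v(z) = C1*exp(z*(-2*sqrt(2) + 2^(2/3)/(sqrt(2) + 108 + sqrt(-2 + (sqrt(2) + 108)^2))^(1/3) + 2^(1/3)*(sqrt(2) + 108 + sqrt(-2 + (sqrt(2) + 108)^2))^(1/3))/24)*sin(2^(1/3)*sqrt(3)*z*(-(sqrt(2) + 108 + sqrt(-2 + (sqrt(2) + 108)^2))^(1/3) + 2^(1/3)/(sqrt(2) + 108 + sqrt(-2 + (sqrt(2) + 108)^2))^(1/3))/24) + C2*exp(z*(-2*sqrt(2) + 2^(2/3)/(sqrt(2) + 108 + sqrt(-2 + (sqrt(2) + 108)^2))^(1/3) + 2^(1/3)*(sqrt(2) + 108 + sqrt(-2 + (sqrt(2) + 108)^2))^(1/3))/24)*cos(2^(1/3)*sqrt(3)*z*(-(sqrt(2) + 108 + sqrt(-2 + (sqrt(2) + 108)^2))^(1/3) + 2^(1/3)/(sqrt(2) + 108 + sqrt(-2 + (sqrt(2) + 108)^2))^(1/3))/24) + C3*exp(-z*(2^(2/3)/(sqrt(2) + 108 + sqrt(-2 + (sqrt(2) + 108)^2))^(1/3) + sqrt(2) + 2^(1/3)*(sqrt(2) + 108 + sqrt(-2 + (sqrt(2) + 108)^2))^(1/3))/12)


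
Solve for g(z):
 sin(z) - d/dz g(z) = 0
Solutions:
 g(z) = C1 - cos(z)


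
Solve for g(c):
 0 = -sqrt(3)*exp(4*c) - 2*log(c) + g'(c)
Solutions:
 g(c) = C1 + 2*c*log(c) - 2*c + sqrt(3)*exp(4*c)/4


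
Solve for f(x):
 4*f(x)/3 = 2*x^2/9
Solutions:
 f(x) = x^2/6


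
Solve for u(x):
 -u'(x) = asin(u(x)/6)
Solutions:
 Integral(1/asin(_y/6), (_y, u(x))) = C1 - x


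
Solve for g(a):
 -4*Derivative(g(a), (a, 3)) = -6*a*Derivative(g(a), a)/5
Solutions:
 g(a) = C1 + Integral(C2*airyai(10^(2/3)*3^(1/3)*a/10) + C3*airybi(10^(2/3)*3^(1/3)*a/10), a)


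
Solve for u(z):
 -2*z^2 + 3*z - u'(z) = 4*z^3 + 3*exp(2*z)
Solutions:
 u(z) = C1 - z^4 - 2*z^3/3 + 3*z^2/2 - 3*exp(2*z)/2


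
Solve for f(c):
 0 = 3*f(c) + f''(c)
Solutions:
 f(c) = C1*sin(sqrt(3)*c) + C2*cos(sqrt(3)*c)


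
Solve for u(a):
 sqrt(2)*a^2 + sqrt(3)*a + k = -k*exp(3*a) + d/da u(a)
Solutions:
 u(a) = C1 + sqrt(2)*a^3/3 + sqrt(3)*a^2/2 + a*k + k*exp(3*a)/3


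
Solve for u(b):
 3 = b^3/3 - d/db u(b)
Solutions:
 u(b) = C1 + b^4/12 - 3*b


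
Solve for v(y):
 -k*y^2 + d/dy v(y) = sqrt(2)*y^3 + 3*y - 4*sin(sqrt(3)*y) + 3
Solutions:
 v(y) = C1 + k*y^3/3 + sqrt(2)*y^4/4 + 3*y^2/2 + 3*y + 4*sqrt(3)*cos(sqrt(3)*y)/3


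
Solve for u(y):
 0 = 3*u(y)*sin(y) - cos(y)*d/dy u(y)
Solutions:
 u(y) = C1/cos(y)^3


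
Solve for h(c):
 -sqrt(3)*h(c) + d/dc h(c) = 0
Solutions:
 h(c) = C1*exp(sqrt(3)*c)


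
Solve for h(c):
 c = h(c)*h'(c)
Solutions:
 h(c) = -sqrt(C1 + c^2)
 h(c) = sqrt(C1 + c^2)


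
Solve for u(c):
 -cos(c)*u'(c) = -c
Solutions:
 u(c) = C1 + Integral(c/cos(c), c)


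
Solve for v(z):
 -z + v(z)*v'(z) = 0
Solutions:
 v(z) = -sqrt(C1 + z^2)
 v(z) = sqrt(C1 + z^2)


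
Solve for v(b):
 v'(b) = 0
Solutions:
 v(b) = C1


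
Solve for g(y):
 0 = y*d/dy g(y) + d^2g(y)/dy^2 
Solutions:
 g(y) = C1 + C2*erf(sqrt(2)*y/2)


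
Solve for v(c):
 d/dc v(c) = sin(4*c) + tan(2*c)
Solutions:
 v(c) = C1 - log(cos(2*c))/2 - cos(4*c)/4


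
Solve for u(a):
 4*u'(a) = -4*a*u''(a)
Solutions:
 u(a) = C1 + C2*log(a)


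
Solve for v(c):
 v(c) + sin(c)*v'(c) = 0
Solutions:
 v(c) = C1*sqrt(cos(c) + 1)/sqrt(cos(c) - 1)


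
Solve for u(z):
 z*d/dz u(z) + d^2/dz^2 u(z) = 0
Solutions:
 u(z) = C1 + C2*erf(sqrt(2)*z/2)


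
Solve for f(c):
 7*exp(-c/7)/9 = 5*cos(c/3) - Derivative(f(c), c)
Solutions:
 f(c) = C1 + 15*sin(c/3) + 49*exp(-c/7)/9


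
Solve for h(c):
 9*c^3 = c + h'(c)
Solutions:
 h(c) = C1 + 9*c^4/4 - c^2/2


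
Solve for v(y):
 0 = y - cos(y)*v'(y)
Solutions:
 v(y) = C1 + Integral(y/cos(y), y)


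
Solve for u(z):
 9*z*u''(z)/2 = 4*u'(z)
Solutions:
 u(z) = C1 + C2*z^(17/9)


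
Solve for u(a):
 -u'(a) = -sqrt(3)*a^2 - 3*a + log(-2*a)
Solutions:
 u(a) = C1 + sqrt(3)*a^3/3 + 3*a^2/2 - a*log(-a) + a*(1 - log(2))


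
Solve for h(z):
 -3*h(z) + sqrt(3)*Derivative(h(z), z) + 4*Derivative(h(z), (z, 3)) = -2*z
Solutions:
 h(z) = C1*exp(-z*(-3^(5/6)/(9 + sqrt(sqrt(3) + 81))^(1/3) + 3^(2/3)*(9 + sqrt(sqrt(3) + 81))^(1/3))/12)*sin(z*(3^(1/3)/(9 + sqrt(sqrt(3) + 81))^(1/3) + 3^(1/6)*(9 + sqrt(sqrt(3) + 81))^(1/3))/4) + C2*exp(-z*(-3^(5/6)/(9 + sqrt(sqrt(3) + 81))^(1/3) + 3^(2/3)*(9 + sqrt(sqrt(3) + 81))^(1/3))/12)*cos(z*(3^(1/3)/(9 + sqrt(sqrt(3) + 81))^(1/3) + 3^(1/6)*(9 + sqrt(sqrt(3) + 81))^(1/3))/4) + C3*exp(z*(-3^(5/6)/(9 + sqrt(sqrt(3) + 81))^(1/3) + 3^(2/3)*(9 + sqrt(sqrt(3) + 81))^(1/3))/6) + 2*z/3 + 2*sqrt(3)/9


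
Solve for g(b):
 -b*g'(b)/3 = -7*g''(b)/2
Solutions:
 g(b) = C1 + C2*erfi(sqrt(21)*b/21)


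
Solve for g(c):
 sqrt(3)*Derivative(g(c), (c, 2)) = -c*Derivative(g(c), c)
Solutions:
 g(c) = C1 + C2*erf(sqrt(2)*3^(3/4)*c/6)


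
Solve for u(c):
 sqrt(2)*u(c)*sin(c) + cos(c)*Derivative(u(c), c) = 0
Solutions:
 u(c) = C1*cos(c)^(sqrt(2))


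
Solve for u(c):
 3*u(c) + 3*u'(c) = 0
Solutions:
 u(c) = C1*exp(-c)


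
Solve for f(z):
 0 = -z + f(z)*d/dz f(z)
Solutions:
 f(z) = -sqrt(C1 + z^2)
 f(z) = sqrt(C1 + z^2)


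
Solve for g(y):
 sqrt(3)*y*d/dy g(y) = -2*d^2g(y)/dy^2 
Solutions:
 g(y) = C1 + C2*erf(3^(1/4)*y/2)


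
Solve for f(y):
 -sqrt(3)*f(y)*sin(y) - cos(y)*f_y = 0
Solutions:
 f(y) = C1*cos(y)^(sqrt(3))


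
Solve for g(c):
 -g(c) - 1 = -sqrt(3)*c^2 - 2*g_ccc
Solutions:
 g(c) = C3*exp(2^(2/3)*c/2) + sqrt(3)*c^2 + (C1*sin(2^(2/3)*sqrt(3)*c/4) + C2*cos(2^(2/3)*sqrt(3)*c/4))*exp(-2^(2/3)*c/4) - 1


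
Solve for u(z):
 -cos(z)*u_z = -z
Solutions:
 u(z) = C1 + Integral(z/cos(z), z)


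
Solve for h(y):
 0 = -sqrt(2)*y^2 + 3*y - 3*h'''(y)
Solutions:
 h(y) = C1 + C2*y + C3*y^2 - sqrt(2)*y^5/180 + y^4/24


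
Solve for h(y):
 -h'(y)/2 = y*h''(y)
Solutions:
 h(y) = C1 + C2*sqrt(y)


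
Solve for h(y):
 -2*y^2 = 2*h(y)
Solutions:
 h(y) = -y^2


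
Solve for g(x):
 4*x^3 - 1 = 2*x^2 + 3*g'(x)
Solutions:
 g(x) = C1 + x^4/3 - 2*x^3/9 - x/3


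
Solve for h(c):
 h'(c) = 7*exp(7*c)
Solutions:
 h(c) = C1 + exp(7*c)


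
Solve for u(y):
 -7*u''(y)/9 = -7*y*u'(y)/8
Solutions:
 u(y) = C1 + C2*erfi(3*y/4)


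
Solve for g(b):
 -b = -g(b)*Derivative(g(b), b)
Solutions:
 g(b) = -sqrt(C1 + b^2)
 g(b) = sqrt(C1 + b^2)


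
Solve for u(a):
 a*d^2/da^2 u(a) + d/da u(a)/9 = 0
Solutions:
 u(a) = C1 + C2*a^(8/9)


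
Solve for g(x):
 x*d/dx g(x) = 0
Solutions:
 g(x) = C1


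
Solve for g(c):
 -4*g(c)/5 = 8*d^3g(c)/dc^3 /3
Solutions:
 g(c) = C3*exp(-10^(2/3)*3^(1/3)*c/10) + (C1*sin(10^(2/3)*3^(5/6)*c/20) + C2*cos(10^(2/3)*3^(5/6)*c/20))*exp(10^(2/3)*3^(1/3)*c/20)


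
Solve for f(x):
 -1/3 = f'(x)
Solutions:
 f(x) = C1 - x/3


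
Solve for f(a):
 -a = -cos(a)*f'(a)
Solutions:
 f(a) = C1 + Integral(a/cos(a), a)


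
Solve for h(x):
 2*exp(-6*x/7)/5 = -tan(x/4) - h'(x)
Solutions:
 h(x) = C1 - 2*log(tan(x/4)^2 + 1) + 7*exp(-6*x/7)/15


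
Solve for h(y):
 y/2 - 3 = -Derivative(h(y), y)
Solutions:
 h(y) = C1 - y^2/4 + 3*y


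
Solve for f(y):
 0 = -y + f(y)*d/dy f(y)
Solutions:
 f(y) = -sqrt(C1 + y^2)
 f(y) = sqrt(C1 + y^2)


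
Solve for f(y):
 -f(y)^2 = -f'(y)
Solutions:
 f(y) = -1/(C1 + y)


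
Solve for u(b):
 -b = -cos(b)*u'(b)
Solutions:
 u(b) = C1 + Integral(b/cos(b), b)


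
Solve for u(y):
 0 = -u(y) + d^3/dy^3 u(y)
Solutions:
 u(y) = C3*exp(y) + (C1*sin(sqrt(3)*y/2) + C2*cos(sqrt(3)*y/2))*exp(-y/2)


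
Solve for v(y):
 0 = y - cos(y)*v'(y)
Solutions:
 v(y) = C1 + Integral(y/cos(y), y)


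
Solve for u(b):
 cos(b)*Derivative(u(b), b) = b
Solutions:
 u(b) = C1 + Integral(b/cos(b), b)


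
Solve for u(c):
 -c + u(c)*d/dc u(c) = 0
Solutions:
 u(c) = -sqrt(C1 + c^2)
 u(c) = sqrt(C1 + c^2)


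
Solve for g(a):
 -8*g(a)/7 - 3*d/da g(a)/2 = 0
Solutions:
 g(a) = C1*exp(-16*a/21)


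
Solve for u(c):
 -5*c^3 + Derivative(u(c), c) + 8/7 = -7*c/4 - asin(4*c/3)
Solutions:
 u(c) = C1 + 5*c^4/4 - 7*c^2/8 - c*asin(4*c/3) - 8*c/7 - sqrt(9 - 16*c^2)/4


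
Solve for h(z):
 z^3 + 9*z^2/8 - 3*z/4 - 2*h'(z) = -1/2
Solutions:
 h(z) = C1 + z^4/8 + 3*z^3/16 - 3*z^2/16 + z/4


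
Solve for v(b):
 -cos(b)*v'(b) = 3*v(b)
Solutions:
 v(b) = C1*(sin(b) - 1)^(3/2)/(sin(b) + 1)^(3/2)


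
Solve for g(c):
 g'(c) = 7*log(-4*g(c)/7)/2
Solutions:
 -2*Integral(1/(log(-_y) - log(7) + 2*log(2)), (_y, g(c)))/7 = C1 - c


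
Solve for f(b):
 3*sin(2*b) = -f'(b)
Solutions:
 f(b) = C1 + 3*cos(2*b)/2


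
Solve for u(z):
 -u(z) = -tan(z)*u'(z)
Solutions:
 u(z) = C1*sin(z)


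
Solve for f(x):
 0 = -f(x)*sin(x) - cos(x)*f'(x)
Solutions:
 f(x) = C1*cos(x)


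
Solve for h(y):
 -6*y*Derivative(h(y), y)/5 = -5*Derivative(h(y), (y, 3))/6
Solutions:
 h(y) = C1 + Integral(C2*airyai(5^(1/3)*6^(2/3)*y/5) + C3*airybi(5^(1/3)*6^(2/3)*y/5), y)


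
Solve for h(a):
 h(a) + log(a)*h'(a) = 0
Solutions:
 h(a) = C1*exp(-li(a))


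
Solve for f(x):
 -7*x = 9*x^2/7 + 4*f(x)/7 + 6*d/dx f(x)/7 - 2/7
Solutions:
 f(x) = C1*exp(-2*x/3) - 9*x^2/4 - 11*x/2 + 35/4


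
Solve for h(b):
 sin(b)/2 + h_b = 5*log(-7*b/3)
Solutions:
 h(b) = C1 + 5*b*log(-b) - 5*b*log(3) - 5*b + 5*b*log(7) + cos(b)/2


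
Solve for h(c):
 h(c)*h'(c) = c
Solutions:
 h(c) = -sqrt(C1 + c^2)
 h(c) = sqrt(C1 + c^2)


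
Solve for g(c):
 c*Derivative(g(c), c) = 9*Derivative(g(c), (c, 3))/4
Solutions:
 g(c) = C1 + Integral(C2*airyai(2^(2/3)*3^(1/3)*c/3) + C3*airybi(2^(2/3)*3^(1/3)*c/3), c)


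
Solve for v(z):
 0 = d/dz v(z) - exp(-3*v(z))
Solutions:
 v(z) = log(C1 + 3*z)/3
 v(z) = log((-3^(1/3) - 3^(5/6)*I)*(C1 + z)^(1/3)/2)
 v(z) = log((-3^(1/3) + 3^(5/6)*I)*(C1 + z)^(1/3)/2)


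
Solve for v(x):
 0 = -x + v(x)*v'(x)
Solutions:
 v(x) = -sqrt(C1 + x^2)
 v(x) = sqrt(C1 + x^2)


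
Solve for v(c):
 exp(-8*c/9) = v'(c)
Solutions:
 v(c) = C1 - 9*exp(-8*c/9)/8


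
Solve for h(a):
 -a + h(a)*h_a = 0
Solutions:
 h(a) = -sqrt(C1 + a^2)
 h(a) = sqrt(C1 + a^2)


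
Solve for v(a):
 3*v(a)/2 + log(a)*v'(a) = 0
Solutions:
 v(a) = C1*exp(-3*li(a)/2)


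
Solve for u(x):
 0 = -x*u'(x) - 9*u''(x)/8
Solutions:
 u(x) = C1 + C2*erf(2*x/3)


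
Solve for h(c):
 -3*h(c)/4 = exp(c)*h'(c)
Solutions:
 h(c) = C1*exp(3*exp(-c)/4)


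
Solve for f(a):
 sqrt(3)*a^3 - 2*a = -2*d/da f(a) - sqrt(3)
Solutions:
 f(a) = C1 - sqrt(3)*a^4/8 + a^2/2 - sqrt(3)*a/2


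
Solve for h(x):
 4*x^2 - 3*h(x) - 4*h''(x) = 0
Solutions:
 h(x) = C1*sin(sqrt(3)*x/2) + C2*cos(sqrt(3)*x/2) + 4*x^2/3 - 32/9


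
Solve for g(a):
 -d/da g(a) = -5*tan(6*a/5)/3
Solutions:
 g(a) = C1 - 25*log(cos(6*a/5))/18


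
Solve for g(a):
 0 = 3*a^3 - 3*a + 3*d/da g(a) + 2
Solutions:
 g(a) = C1 - a^4/4 + a^2/2 - 2*a/3


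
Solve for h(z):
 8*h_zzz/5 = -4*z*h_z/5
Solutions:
 h(z) = C1 + Integral(C2*airyai(-2^(2/3)*z/2) + C3*airybi(-2^(2/3)*z/2), z)


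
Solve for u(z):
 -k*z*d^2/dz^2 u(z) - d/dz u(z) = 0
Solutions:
 u(z) = C1 + z^(((re(k) - 1)*re(k) + im(k)^2)/(re(k)^2 + im(k)^2))*(C2*sin(log(z)*Abs(im(k))/(re(k)^2 + im(k)^2)) + C3*cos(log(z)*im(k)/(re(k)^2 + im(k)^2)))


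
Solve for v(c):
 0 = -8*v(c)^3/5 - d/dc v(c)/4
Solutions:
 v(c) = -sqrt(10)*sqrt(-1/(C1 - 32*c))/2
 v(c) = sqrt(10)*sqrt(-1/(C1 - 32*c))/2


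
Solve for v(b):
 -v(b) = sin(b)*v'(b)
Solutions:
 v(b) = C1*sqrt(cos(b) + 1)/sqrt(cos(b) - 1)


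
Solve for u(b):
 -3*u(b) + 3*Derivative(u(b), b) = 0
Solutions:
 u(b) = C1*exp(b)


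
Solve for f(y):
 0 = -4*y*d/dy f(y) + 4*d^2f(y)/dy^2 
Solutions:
 f(y) = C1 + C2*erfi(sqrt(2)*y/2)


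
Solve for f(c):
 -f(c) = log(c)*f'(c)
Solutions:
 f(c) = C1*exp(-li(c))


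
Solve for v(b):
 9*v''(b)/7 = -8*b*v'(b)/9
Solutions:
 v(b) = C1 + C2*erf(2*sqrt(7)*b/9)


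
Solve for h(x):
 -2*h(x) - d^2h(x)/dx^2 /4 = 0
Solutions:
 h(x) = C1*sin(2*sqrt(2)*x) + C2*cos(2*sqrt(2)*x)


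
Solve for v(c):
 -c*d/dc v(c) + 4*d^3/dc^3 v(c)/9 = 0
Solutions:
 v(c) = C1 + Integral(C2*airyai(2^(1/3)*3^(2/3)*c/2) + C3*airybi(2^(1/3)*3^(2/3)*c/2), c)


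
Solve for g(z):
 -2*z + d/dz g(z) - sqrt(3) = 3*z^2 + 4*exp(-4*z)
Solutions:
 g(z) = C1 + z^3 + z^2 + sqrt(3)*z - exp(-4*z)


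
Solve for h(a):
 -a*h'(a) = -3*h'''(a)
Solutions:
 h(a) = C1 + Integral(C2*airyai(3^(2/3)*a/3) + C3*airybi(3^(2/3)*a/3), a)


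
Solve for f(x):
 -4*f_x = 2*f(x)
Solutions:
 f(x) = C1*exp(-x/2)


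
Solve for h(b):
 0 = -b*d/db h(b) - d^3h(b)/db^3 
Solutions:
 h(b) = C1 + Integral(C2*airyai(-b) + C3*airybi(-b), b)


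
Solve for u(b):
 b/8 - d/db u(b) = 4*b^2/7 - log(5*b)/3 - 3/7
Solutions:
 u(b) = C1 - 4*b^3/21 + b^2/16 + b*log(b)/3 + 2*b/21 + b*log(5)/3


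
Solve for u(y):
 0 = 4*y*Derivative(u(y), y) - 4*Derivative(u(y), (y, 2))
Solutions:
 u(y) = C1 + C2*erfi(sqrt(2)*y/2)


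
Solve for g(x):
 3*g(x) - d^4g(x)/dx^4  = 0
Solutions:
 g(x) = C1*exp(-3^(1/4)*x) + C2*exp(3^(1/4)*x) + C3*sin(3^(1/4)*x) + C4*cos(3^(1/4)*x)


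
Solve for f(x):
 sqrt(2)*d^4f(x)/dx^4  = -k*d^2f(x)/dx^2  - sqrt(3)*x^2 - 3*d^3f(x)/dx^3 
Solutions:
 f(x) = C1 + C2*x + C3*exp(sqrt(2)*x*(sqrt(-4*sqrt(2)*k + 9) - 3)/4) + C4*exp(-sqrt(2)*x*(sqrt(-4*sqrt(2)*k + 9) + 3)/4) - sqrt(3)*x^4/(12*k) + sqrt(3)*x^3/k^2 + x^2*(sqrt(6) - 9*sqrt(3)/k)/k^2


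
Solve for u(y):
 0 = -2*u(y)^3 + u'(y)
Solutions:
 u(y) = -sqrt(2)*sqrt(-1/(C1 + 2*y))/2
 u(y) = sqrt(2)*sqrt(-1/(C1 + 2*y))/2


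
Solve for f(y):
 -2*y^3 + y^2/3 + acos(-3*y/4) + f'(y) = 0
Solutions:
 f(y) = C1 + y^4/2 - y^3/9 - y*acos(-3*y/4) - sqrt(16 - 9*y^2)/3


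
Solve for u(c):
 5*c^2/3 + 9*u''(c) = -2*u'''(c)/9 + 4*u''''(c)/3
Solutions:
 u(c) = C1 + C2*c + C3*exp(c*(1 - sqrt(973))/12) + C4*exp(c*(1 + sqrt(973))/12) - 5*c^4/324 + 10*c^3/6561 - 4880*c^2/177147


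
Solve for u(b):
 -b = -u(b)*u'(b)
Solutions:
 u(b) = -sqrt(C1 + b^2)
 u(b) = sqrt(C1 + b^2)


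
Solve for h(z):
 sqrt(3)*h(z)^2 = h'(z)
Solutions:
 h(z) = -1/(C1 + sqrt(3)*z)


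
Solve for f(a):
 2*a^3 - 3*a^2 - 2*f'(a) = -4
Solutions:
 f(a) = C1 + a^4/4 - a^3/2 + 2*a


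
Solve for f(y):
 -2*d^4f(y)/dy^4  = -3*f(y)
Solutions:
 f(y) = C1*exp(-2^(3/4)*3^(1/4)*y/2) + C2*exp(2^(3/4)*3^(1/4)*y/2) + C3*sin(2^(3/4)*3^(1/4)*y/2) + C4*cos(2^(3/4)*3^(1/4)*y/2)


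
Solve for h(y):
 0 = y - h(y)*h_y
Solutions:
 h(y) = -sqrt(C1 + y^2)
 h(y) = sqrt(C1 + y^2)
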